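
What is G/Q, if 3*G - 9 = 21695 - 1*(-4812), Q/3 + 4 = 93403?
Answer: 26516/840591 ≈ 0.031544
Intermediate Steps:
Q = 280197 (Q = -12 + 3*93403 = -12 + 280209 = 280197)
G = 26516/3 (G = 3 + (21695 - 1*(-4812))/3 = 3 + (21695 + 4812)/3 = 3 + (⅓)*26507 = 3 + 26507/3 = 26516/3 ≈ 8838.7)
G/Q = (26516/3)/280197 = (26516/3)*(1/280197) = 26516/840591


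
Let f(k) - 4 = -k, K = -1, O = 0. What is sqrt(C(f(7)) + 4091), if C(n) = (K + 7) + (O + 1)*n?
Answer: sqrt(4094) ≈ 63.984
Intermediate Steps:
f(k) = 4 - k
C(n) = 6 + n (C(n) = (-1 + 7) + (0 + 1)*n = 6 + 1*n = 6 + n)
sqrt(C(f(7)) + 4091) = sqrt((6 + (4 - 1*7)) + 4091) = sqrt((6 + (4 - 7)) + 4091) = sqrt((6 - 3) + 4091) = sqrt(3 + 4091) = sqrt(4094)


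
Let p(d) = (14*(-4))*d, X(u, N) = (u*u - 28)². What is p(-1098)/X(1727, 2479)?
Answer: 6832/988368023889 ≈ 6.9124e-9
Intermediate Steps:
X(u, N) = (-28 + u²)² (X(u, N) = (u² - 28)² = (-28 + u²)²)
p(d) = -56*d
p(-1098)/X(1727, 2479) = (-56*(-1098))/((-28 + 1727²)²) = 61488/((-28 + 2982529)²) = 61488/(2982501²) = 61488/8895312215001 = 61488*(1/8895312215001) = 6832/988368023889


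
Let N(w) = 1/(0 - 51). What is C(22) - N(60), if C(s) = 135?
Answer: 6886/51 ≈ 135.02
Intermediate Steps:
N(w) = -1/51 (N(w) = 1/(-51) = -1/51)
C(22) - N(60) = 135 - 1*(-1/51) = 135 + 1/51 = 6886/51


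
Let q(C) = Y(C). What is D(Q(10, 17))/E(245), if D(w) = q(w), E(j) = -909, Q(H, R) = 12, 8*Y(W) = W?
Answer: -1/606 ≈ -0.0016502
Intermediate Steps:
Y(W) = W/8
q(C) = C/8
D(w) = w/8
D(Q(10, 17))/E(245) = ((1/8)*12)/(-909) = (3/2)*(-1/909) = -1/606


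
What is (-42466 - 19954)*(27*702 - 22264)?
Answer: 206610200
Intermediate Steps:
(-42466 - 19954)*(27*702 - 22264) = -62420*(18954 - 22264) = -62420*(-3310) = 206610200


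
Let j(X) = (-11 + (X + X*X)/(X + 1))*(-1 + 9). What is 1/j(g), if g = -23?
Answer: -1/272 ≈ -0.0036765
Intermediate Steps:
j(X) = -88 + 8*(X + X²)/(1 + X) (j(X) = (-11 + (X + X²)/(1 + X))*8 = -88 + 8*(X + X²)/(1 + X))
1/j(g) = 1/(-88 + 8*(-23)) = 1/(-88 - 184) = 1/(-272) = -1/272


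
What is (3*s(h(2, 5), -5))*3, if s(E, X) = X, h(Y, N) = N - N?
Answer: -45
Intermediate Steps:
h(Y, N) = 0
(3*s(h(2, 5), -5))*3 = (3*(-5))*3 = -15*3 = -45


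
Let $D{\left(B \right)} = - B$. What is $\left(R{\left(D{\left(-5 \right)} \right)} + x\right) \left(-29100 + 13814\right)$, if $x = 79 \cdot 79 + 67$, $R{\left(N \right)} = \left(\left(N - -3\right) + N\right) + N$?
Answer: $-96699236$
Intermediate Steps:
$R{\left(N \right)} = 3 + 3 N$ ($R{\left(N \right)} = \left(\left(N + 3\right) + N\right) + N = \left(\left(3 + N\right) + N\right) + N = \left(3 + 2 N\right) + N = 3 + 3 N$)
$x = 6308$ ($x = 6241 + 67 = 6308$)
$\left(R{\left(D{\left(-5 \right)} \right)} + x\right) \left(-29100 + 13814\right) = \left(\left(3 + 3 \left(\left(-1\right) \left(-5\right)\right)\right) + 6308\right) \left(-29100 + 13814\right) = \left(\left(3 + 3 \cdot 5\right) + 6308\right) \left(-15286\right) = \left(\left(3 + 15\right) + 6308\right) \left(-15286\right) = \left(18 + 6308\right) \left(-15286\right) = 6326 \left(-15286\right) = -96699236$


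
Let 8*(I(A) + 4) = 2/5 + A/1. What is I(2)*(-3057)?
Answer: 113109/10 ≈ 11311.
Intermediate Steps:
I(A) = -79/20 + A/8 (I(A) = -4 + (2/5 + A/1)/8 = -4 + (2*(⅕) + A*1)/8 = -4 + (⅖ + A)/8 = -4 + (1/20 + A/8) = -79/20 + A/8)
I(2)*(-3057) = (-79/20 + (⅛)*2)*(-3057) = (-79/20 + ¼)*(-3057) = -37/10*(-3057) = 113109/10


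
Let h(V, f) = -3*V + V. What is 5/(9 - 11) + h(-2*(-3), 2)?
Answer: -29/2 ≈ -14.500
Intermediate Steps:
h(V, f) = -2*V
5/(9 - 11) + h(-2*(-3), 2) = 5/(9 - 11) - (-4)*(-3) = 5/(-2) - 2*6 = -½*5 - 12 = -5/2 - 12 = -29/2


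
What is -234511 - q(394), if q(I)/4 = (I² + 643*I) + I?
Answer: -1870399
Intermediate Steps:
q(I) = 4*I² + 2576*I (q(I) = 4*((I² + 643*I) + I) = 4*(I² + 644*I) = 4*I² + 2576*I)
-234511 - q(394) = -234511 - 4*394*(644 + 394) = -234511 - 4*394*1038 = -234511 - 1*1635888 = -234511 - 1635888 = -1870399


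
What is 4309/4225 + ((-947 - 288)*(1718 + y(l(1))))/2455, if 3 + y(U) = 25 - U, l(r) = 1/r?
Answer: -1812661206/2074475 ≈ -873.79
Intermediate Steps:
y(U) = 22 - U (y(U) = -3 + (25 - U) = 22 - U)
4309/4225 + ((-947 - 288)*(1718 + y(l(1))))/2455 = 4309/4225 + ((-947 - 288)*(1718 + (22 - 1/1)))/2455 = 4309*(1/4225) - 1235*(1718 + (22 - 1*1))*(1/2455) = 4309/4225 - 1235*(1718 + (22 - 1))*(1/2455) = 4309/4225 - 1235*(1718 + 21)*(1/2455) = 4309/4225 - 1235*1739*(1/2455) = 4309/4225 - 2147665*1/2455 = 4309/4225 - 429533/491 = -1812661206/2074475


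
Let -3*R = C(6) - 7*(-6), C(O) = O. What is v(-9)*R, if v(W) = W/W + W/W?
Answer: -32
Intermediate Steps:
v(W) = 2 (v(W) = 1 + 1 = 2)
R = -16 (R = -(6 - 7*(-6))/3 = -(6 + 42)/3 = -⅓*48 = -16)
v(-9)*R = 2*(-16) = -32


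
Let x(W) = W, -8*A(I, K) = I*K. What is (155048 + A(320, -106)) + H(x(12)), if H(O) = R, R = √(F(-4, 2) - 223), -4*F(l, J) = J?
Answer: 159288 + I*√894/2 ≈ 1.5929e+5 + 14.95*I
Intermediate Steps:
A(I, K) = -I*K/8
F(l, J) = -J/4
R = I*√894/2 (R = √(-¼*2 - 223) = √(-½ - 223) = √(-447/2) = I*√894/2 ≈ 14.95*I)
H(O) = I*√894/2
(155048 + A(320, -106)) + H(x(12)) = (155048 - ⅛*320*(-106)) + I*√894/2 = (155048 + 4240) + I*√894/2 = 159288 + I*√894/2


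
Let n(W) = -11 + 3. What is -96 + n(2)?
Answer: -104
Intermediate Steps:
n(W) = -8
-96 + n(2) = -96 - 8 = -104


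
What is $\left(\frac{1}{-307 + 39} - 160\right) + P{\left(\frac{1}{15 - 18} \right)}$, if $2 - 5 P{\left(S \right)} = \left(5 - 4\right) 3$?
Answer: $- \frac{214673}{1340} \approx -160.2$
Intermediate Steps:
$P{\left(S \right)} = - \frac{1}{5}$ ($P{\left(S \right)} = \frac{2}{5} - \frac{\left(5 - 4\right) 3}{5} = \frac{2}{5} - \frac{1 \cdot 3}{5} = \frac{2}{5} - \frac{3}{5} = - \frac{1}{5}$)
$\left(\frac{1}{-307 + 39} - 160\right) + P{\left(\frac{1}{15 - 18} \right)} = \left(\frac{1}{-307 + 39} - 160\right) - \frac{1}{5} = \left(\frac{1}{-268} - 160\right) - \frac{1}{5} = \left(- \frac{1}{268} - 160\right) - \frac{1}{5} = - \frac{42881}{268} - \frac{1}{5} = - \frac{214673}{1340}$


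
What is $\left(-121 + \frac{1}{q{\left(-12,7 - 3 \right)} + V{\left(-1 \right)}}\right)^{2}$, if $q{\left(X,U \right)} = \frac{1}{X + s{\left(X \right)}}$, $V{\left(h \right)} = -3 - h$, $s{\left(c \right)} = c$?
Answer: $\frac{35438209}{2401} \approx 14760.0$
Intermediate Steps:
$q{\left(X,U \right)} = \frac{1}{2 X}$ ($q{\left(X,U \right)} = \frac{1}{X + X} = \frac{1}{2 X}$)
$\left(-121 + \frac{1}{q{\left(-12,7 - 3 \right)} + V{\left(-1 \right)}}\right)^{2} = \left(-121 + \frac{1}{\frac{1}{2 \left(-12\right)} - 2}\right)^{2} = \left(-121 + \frac{1}{\frac{1}{2} \left(- \frac{1}{12}\right) + \left(-3 + 1\right)}\right)^{2} = \left(-121 + \frac{1}{- \frac{1}{24} - 2}\right)^{2} = \left(-121 + \frac{1}{- \frac{49}{24}}\right)^{2} = \left(-121 - \frac{24}{49}\right)^{2} = \left(- \frac{5953}{49}\right)^{2} = \frac{35438209}{2401}$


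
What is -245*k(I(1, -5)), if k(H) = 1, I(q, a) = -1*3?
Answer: -245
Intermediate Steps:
I(q, a) = -3
-245*k(I(1, -5)) = -245*1 = -245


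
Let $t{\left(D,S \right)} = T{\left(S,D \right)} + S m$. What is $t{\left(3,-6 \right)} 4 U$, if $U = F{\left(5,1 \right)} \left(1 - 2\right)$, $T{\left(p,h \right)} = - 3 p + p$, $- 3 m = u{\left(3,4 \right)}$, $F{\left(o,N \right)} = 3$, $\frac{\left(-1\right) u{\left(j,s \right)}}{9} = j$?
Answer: $504$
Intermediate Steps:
$u{\left(j,s \right)} = - 9 j$
$m = 9$ ($m = - \frac{\left(-9\right) 3}{3} = \left(- \frac{1}{3}\right) \left(-27\right) = 9$)
$T{\left(p,h \right)} = - 2 p$
$t{\left(D,S \right)} = 7 S$ ($t{\left(D,S \right)} = - 2 S + S 9 = - 2 S + 9 S = 7 S$)
$U = -3$ ($U = 3 \left(1 - 2\right) = 3 \left(-1\right) = -3$)
$t{\left(3,-6 \right)} 4 U = 7 \left(-6\right) 4 \left(-3\right) = \left(-42\right) 4 \left(-3\right) = \left(-168\right) \left(-3\right) = 504$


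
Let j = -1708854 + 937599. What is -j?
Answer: 771255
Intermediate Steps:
j = -771255
-j = -1*(-771255) = 771255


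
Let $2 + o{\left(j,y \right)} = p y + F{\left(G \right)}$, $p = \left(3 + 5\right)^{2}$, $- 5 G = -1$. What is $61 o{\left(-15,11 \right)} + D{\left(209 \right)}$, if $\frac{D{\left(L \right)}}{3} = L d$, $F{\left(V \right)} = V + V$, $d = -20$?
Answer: $\frac{151532}{5} \approx 30306.0$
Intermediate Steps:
$G = \frac{1}{5}$ ($G = \left(- \frac{1}{5}\right) \left(-1\right) = \frac{1}{5} \approx 0.2$)
$F{\left(V \right)} = 2 V$
$p = 64$ ($p = 8^{2} = 64$)
$o{\left(j,y \right)} = - \frac{8}{5} + 64 y$ ($o{\left(j,y \right)} = -2 + \left(64 y + 2 \cdot \frac{1}{5}\right) = -2 + \left(64 y + \frac{2}{5}\right) = -2 + \left(\frac{2}{5} + 64 y\right) = - \frac{8}{5} + 64 y$)
$D{\left(L \right)} = - 60 L$ ($D{\left(L \right)} = 3 L \left(-20\right) = 3 \left(- 20 L\right) = - 60 L$)
$61 o{\left(-15,11 \right)} + D{\left(209 \right)} = 61 \left(- \frac{8}{5} + 64 \cdot 11\right) - 12540 = 61 \left(- \frac{8}{5} + 704\right) - 12540 = 61 \cdot \frac{3512}{5} - 12540 = \frac{214232}{5} - 12540 = \frac{151532}{5}$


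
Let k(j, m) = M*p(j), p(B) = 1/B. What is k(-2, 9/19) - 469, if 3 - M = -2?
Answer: -943/2 ≈ -471.50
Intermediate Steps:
M = 5 (M = 3 - 1*(-2) = 3 + 2 = 5)
k(j, m) = 5/j
k(-2, 9/19) - 469 = 5/(-2) - 469 = 5*(-½) - 469 = -5/2 - 469 = -943/2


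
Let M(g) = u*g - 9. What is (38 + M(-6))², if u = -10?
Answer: 7921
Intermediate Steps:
M(g) = -9 - 10*g (M(g) = -10*g - 9 = -9 - 10*g)
(38 + M(-6))² = (38 + (-9 - 10*(-6)))² = (38 + (-9 + 60))² = (38 + 51)² = 89² = 7921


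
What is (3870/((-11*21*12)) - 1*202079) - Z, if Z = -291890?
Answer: 13830679/154 ≈ 89810.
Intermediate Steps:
(3870/((-11*21*12)) - 1*202079) - Z = (3870/((-11*21*12)) - 1*202079) - 1*(-291890) = (3870/((-231*12)) - 202079) + 291890 = (3870/(-2772) - 202079) + 291890 = (3870*(-1/2772) - 202079) + 291890 = (-215/154 - 202079) + 291890 = -31120381/154 + 291890 = 13830679/154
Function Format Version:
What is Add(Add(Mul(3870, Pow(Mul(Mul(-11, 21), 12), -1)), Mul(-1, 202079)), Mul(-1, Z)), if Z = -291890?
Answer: Rational(13830679, 154) ≈ 89810.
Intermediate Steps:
Add(Add(Mul(3870, Pow(Mul(Mul(-11, 21), 12), -1)), Mul(-1, 202079)), Mul(-1, Z)) = Add(Add(Mul(3870, Pow(Mul(Mul(-11, 21), 12), -1)), Mul(-1, 202079)), Mul(-1, -291890)) = Add(Add(Mul(3870, Pow(Mul(-231, 12), -1)), -202079), 291890) = Add(Add(Mul(3870, Pow(-2772, -1)), -202079), 291890) = Add(Add(Mul(3870, Rational(-1, 2772)), -202079), 291890) = Add(Add(Rational(-215, 154), -202079), 291890) = Add(Rational(-31120381, 154), 291890) = Rational(13830679, 154)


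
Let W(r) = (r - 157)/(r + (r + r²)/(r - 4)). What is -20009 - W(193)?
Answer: -1479052075/73919 ≈ -20009.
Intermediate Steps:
W(r) = (-157 + r)/(r + (r + r²)/(-4 + r))
-20009 - W(193) = -20009 - (628 + 193² - 161*193)/(193*(-3 + 2*193)) = -20009 - (628 + 37249 - 31073)/(193*(-3 + 386)) = -20009 - 6804/(193*383) = -20009 - 1*6804/73919 = -20009 - 6804/73919 = -1479052075/73919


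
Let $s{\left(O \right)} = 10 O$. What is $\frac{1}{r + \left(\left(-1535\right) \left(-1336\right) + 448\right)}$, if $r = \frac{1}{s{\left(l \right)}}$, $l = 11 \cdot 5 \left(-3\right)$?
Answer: $\frac{1650}{3384493199} \approx 4.8752 \cdot 10^{-7}$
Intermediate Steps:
$l = -165$ ($l = 55 \left(-3\right) = -165$)
$r = - \frac{1}{1650}$ ($r = \frac{1}{10 \left(-165\right)} = \frac{1}{-1650} = - \frac{1}{1650} \approx -0.00060606$)
$\frac{1}{r + \left(\left(-1535\right) \left(-1336\right) + 448\right)} = \frac{1}{- \frac{1}{1650} + \left(\left(-1535\right) \left(-1336\right) + 448\right)} = \frac{1}{- \frac{1}{1650} + \left(2050760 + 448\right)} = \frac{1}{- \frac{1}{1650} + 2051208} = \frac{1}{\frac{3384493199}{1650}} = \frac{1650}{3384493199}$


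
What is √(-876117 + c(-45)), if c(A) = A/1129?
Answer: I*√1116734699802/1129 ≈ 936.01*I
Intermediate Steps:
c(A) = A/1129 (c(A) = A*(1/1129) = A/1129)
√(-876117 + c(-45)) = √(-876117 + (1/1129)*(-45)) = √(-876117 - 45/1129) = √(-989136138/1129) = I*√1116734699802/1129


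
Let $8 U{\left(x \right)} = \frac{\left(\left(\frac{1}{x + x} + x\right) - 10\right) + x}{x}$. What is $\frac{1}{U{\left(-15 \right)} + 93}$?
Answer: $\frac{3600}{336001} \approx 0.010714$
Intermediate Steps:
$U{\left(x \right)} = \frac{-10 + \frac{1}{2 x} + 2 x}{8 x}$ ($U{\left(x \right)} = \frac{\left(\left(\left(\frac{1}{x + x} + x\right) - 10\right) + x\right) \frac{1}{x}}{8} = \frac{\left(\left(\left(\frac{1}{2 x} + x\right) - 10\right) + x\right) \frac{1}{x}}{8} = \frac{\left(\left(\left(x + \frac{1}{2 x}\right) - 10\right) + x\right) \frac{1}{x}}{8} = \frac{\left(\left(-10 + x + \frac{1}{2 x}\right) + x\right) \frac{1}{x}}{8} = \frac{\left(-10 + \frac{1}{2 x} + 2 x\right) \frac{1}{x}}{8} = \frac{\frac{1}{x} \left(-10 + \frac{1}{2 x} + 2 x\right)}{8} = \frac{-10 + \frac{1}{2 x} + 2 x}{8 x}$)
$\frac{1}{U{\left(-15 \right)} + 93} = \frac{1}{\frac{1 - -300 + 4 \left(-15\right)^{2}}{16 \cdot 225} + 93} = \frac{1}{\frac{1}{16} \cdot \frac{1}{225} \left(1 + 300 + 4 \cdot 225\right) + 93} = \frac{1}{\frac{1}{16} \cdot \frac{1}{225} \left(1 + 300 + 900\right) + 93} = \frac{1}{\frac{1}{16} \cdot \frac{1}{225} \cdot 1201 + 93} = \frac{1}{\frac{1201}{3600} + 93} = \frac{1}{\frac{336001}{3600}} = \frac{3600}{336001}$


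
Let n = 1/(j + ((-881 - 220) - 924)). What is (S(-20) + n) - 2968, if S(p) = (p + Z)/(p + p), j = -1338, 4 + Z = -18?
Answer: -199557077/67260 ≈ -2966.9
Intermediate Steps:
Z = -22 (Z = -4 - 18 = -22)
S(p) = (-22 + p)/(2*p) (S(p) = (p - 22)/(p + p) = (-22 + p)/((2*p)) = (-22 + p)*(1/(2*p)) = (-22 + p)/(2*p))
n = -1/3363 (n = 1/(-1338 + ((-881 - 220) - 924)) = 1/(-1338 + (-1101 - 924)) = 1/(-1338 - 2025) = 1/(-3363) = -1/3363 ≈ -0.00029735)
(S(-20) + n) - 2968 = ((½)*(-22 - 20)/(-20) - 1/3363) - 2968 = ((½)*(-1/20)*(-42) - 1/3363) - 2968 = (21/20 - 1/3363) - 2968 = 70603/67260 - 2968 = -199557077/67260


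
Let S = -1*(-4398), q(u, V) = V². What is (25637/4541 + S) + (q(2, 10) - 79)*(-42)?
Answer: 15991793/4541 ≈ 3521.6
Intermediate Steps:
S = 4398
(25637/4541 + S) + (q(2, 10) - 79)*(-42) = (25637/4541 + 4398) + (10² - 79)*(-42) = (25637*(1/4541) + 4398) + (100 - 79)*(-42) = (25637/4541 + 4398) + 21*(-42) = 19996955/4541 - 882 = 15991793/4541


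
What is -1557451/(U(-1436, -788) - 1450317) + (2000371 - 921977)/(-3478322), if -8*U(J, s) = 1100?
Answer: 3853154647149/5045147797349 ≈ 0.76373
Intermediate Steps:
U(J, s) = -275/2 (U(J, s) = -⅛*1100 = -275/2)
-1557451/(U(-1436, -788) - 1450317) + (2000371 - 921977)/(-3478322) = -1557451/(-275/2 - 1450317) + (2000371 - 921977)/(-3478322) = -1557451/(-2900909/2) + 1078394*(-1/3478322) = -1557451*(-2/2900909) - 539197/1739161 = 3114902/2900909 - 539197/1739161 = 3853154647149/5045147797349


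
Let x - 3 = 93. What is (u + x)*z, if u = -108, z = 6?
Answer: -72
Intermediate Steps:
x = 96 (x = 3 + 93 = 96)
(u + x)*z = (-108 + 96)*6 = -12*6 = -72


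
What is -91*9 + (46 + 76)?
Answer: -697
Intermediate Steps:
-91*9 + (46 + 76) = -819 + 122 = -697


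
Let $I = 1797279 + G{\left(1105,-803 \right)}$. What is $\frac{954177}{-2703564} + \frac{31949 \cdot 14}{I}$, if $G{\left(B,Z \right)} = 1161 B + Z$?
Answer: $- \frac{576336065711}{2775101204628} \approx -0.20768$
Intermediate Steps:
$G{\left(B,Z \right)} = Z + 1161 B$
$I = 3079381$ ($I = 1797279 + \left(-803 + 1161 \cdot 1105\right) = 1797279 + \left(-803 + 1282905\right) = 1797279 + 1282102 = 3079381$)
$\frac{954177}{-2703564} + \frac{31949 \cdot 14}{I} = \frac{954177}{-2703564} + \frac{31949 \cdot 14}{3079381} = 954177 \left(- \frac{1}{2703564}\right) + 447286 \cdot \frac{1}{3079381} = - \frac{318059}{901188} + \frac{447286}{3079381} = - \frac{576336065711}{2775101204628}$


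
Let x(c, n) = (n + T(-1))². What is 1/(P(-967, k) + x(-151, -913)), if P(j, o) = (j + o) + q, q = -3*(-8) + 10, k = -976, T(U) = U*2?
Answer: 1/835316 ≈ 1.1972e-6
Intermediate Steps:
T(U) = 2*U
q = 34 (q = 24 + 10 = 34)
x(c, n) = (-2 + n)² (x(c, n) = (n + 2*(-1))² = (n - 2)² = (-2 + n)²)
P(j, o) = 34 + j + o (P(j, o) = (j + o) + 34 = 34 + j + o)
1/(P(-967, k) + x(-151, -913)) = 1/((34 - 967 - 976) + (-2 - 913)²) = 1/(-1909 + (-915)²) = 1/(-1909 + 837225) = 1/835316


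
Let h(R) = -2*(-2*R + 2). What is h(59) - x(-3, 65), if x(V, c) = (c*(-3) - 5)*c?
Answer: 13232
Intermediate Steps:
x(V, c) = c*(-5 - 3*c) (x(V, c) = (-3*c - 5)*c = (-5 - 3*c)*c = c*(-5 - 3*c))
h(R) = -4 + 4*R (h(R) = -2*(2 - 2*R) = -4 + 4*R)
h(59) - x(-3, 65) = (-4 + 4*59) - (-1)*65*(5 + 3*65) = (-4 + 236) - (-1)*65*(5 + 195) = 232 - (-1)*65*200 = 232 - 1*(-13000) = 232 + 13000 = 13232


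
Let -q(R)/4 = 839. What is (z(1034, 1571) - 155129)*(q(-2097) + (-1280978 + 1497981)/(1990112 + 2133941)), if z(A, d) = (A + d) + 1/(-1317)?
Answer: 2780118733223440285/5431377801 ≈ 5.1186e+8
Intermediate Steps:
q(R) = -3356 (q(R) = -4*839 = -3356)
z(A, d) = -1/1317 + A + d (z(A, d) = (A + d) - 1/1317 = -1/1317 + A + d)
(z(1034, 1571) - 155129)*(q(-2097) + (-1280978 + 1497981)/(1990112 + 2133941)) = ((-1/1317 + 1034 + 1571) - 155129)*(-3356 + (-1280978 + 1497981)/(1990112 + 2133941)) = (3430784/1317 - 155129)*(-3356 + 217003/4124053) = -200874109*(-3356 + 217003*(1/4124053))/1317 = -200874109*(-3356 + 217003/4124053)/1317 = -200874109/1317*(-13840104865/4124053) = 2780118733223440285/5431377801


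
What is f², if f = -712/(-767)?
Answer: 506944/588289 ≈ 0.86173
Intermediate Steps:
f = 712/767 (f = -712*(-1/767) = 712/767 ≈ 0.92829)
f² = (712/767)² = 506944/588289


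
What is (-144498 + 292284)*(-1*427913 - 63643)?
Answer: -72645095016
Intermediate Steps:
(-144498 + 292284)*(-1*427913 - 63643) = 147786*(-427913 - 63643) = 147786*(-491556) = -72645095016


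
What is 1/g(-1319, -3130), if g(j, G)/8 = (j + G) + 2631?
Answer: -1/14544 ≈ -6.8757e-5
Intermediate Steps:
g(j, G) = 21048 + 8*G + 8*j (g(j, G) = 8*((j + G) + 2631) = 8*((G + j) + 2631) = 8*(2631 + G + j) = 21048 + 8*G + 8*j)
1/g(-1319, -3130) = 1/(21048 + 8*(-3130) + 8*(-1319)) = 1/(21048 - 25040 - 10552) = 1/(-14544) = -1/14544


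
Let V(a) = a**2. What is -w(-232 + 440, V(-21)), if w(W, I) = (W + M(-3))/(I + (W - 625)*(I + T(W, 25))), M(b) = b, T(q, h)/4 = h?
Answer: 205/225156 ≈ 0.00091048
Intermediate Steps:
T(q, h) = 4*h
w(W, I) = (-3 + W)/(I + (-625 + W)*(100 + I)) (w(W, I) = (W - 3)/(I + (W - 625)*(I + 4*25)) = (-3 + W)/(I + (-625 + W)*(I + 100)) = (-3 + W)/(I + (-625 + W)*(100 + I)))
-w(-232 + 440, V(-21)) = -(-3 + (-232 + 440))/(-62500 - 624*(-21)**2 + 100*(-232 + 440) + (-21)**2*(-232 + 440)) = -(-3 + 208)/(-62500 - 624*441 + 100*208 + 441*208) = -205/(-62500 - 275184 + 20800 + 91728) = -205/(-225156) = -(-1)*205/225156 = -1*(-205/225156) = 205/225156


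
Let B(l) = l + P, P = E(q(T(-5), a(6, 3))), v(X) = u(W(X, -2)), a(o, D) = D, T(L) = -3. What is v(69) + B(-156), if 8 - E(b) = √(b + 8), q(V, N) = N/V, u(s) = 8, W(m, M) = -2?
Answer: -140 - √7 ≈ -142.65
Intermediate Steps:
E(b) = 8 - √(8 + b) (E(b) = 8 - √(b + 8) = 8 - √(8 + b))
v(X) = 8
P = 8 - √7 (P = 8 - √(8 + 3/(-3)) = 8 - √(8 + 3*(-⅓)) = 8 - √(8 - 1) = 8 - √7 ≈ 5.3542)
B(l) = 8 + l - √7 (B(l) = l + (8 - √7) = 8 + l - √7)
v(69) + B(-156) = 8 + (8 - 156 - √7) = 8 + (-148 - √7) = -140 - √7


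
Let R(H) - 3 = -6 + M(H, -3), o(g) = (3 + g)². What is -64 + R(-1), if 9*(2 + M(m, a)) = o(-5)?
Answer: -617/9 ≈ -68.556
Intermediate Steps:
M(m, a) = -14/9 (M(m, a) = -2 + (3 - 5)²/9 = -2 + (⅑)*(-2)² = -2 + (⅑)*4 = -2 + 4/9 = -14/9)
R(H) = -41/9 (R(H) = 3 + (-6 - 14/9) = 3 - 68/9 = -41/9)
-64 + R(-1) = -64 - 41/9 = -617/9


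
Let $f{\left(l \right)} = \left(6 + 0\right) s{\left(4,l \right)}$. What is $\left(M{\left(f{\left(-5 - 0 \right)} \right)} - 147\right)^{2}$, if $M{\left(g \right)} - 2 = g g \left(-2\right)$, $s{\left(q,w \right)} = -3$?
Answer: $628849$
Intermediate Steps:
$f{\left(l \right)} = -18$ ($f{\left(l \right)} = \left(6 + 0\right) \left(-3\right) = 6 \left(-3\right) = -18$)
$M{\left(g \right)} = 2 - 2 g^{2}$ ($M{\left(g \right)} = 2 + g g \left(-2\right) = 2 + g^{2} \left(-2\right) = 2 - 2 g^{2}$)
$\left(M{\left(f{\left(-5 - 0 \right)} \right)} - 147\right)^{2} = \left(\left(2 - 2 \left(-18\right)^{2}\right) - 147\right)^{2} = \left(\left(2 - 648\right) - 147\right)^{2} = \left(-646 - 147\right)^{2} = \left(-793\right)^{2} = 628849$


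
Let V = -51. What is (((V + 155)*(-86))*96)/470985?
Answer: -286208/156995 ≈ -1.8230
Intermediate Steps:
(((V + 155)*(-86))*96)/470985 = (((-51 + 155)*(-86))*96)/470985 = ((104*(-86))*96)*(1/470985) = -8944*96*(1/470985) = -858624*1/470985 = -286208/156995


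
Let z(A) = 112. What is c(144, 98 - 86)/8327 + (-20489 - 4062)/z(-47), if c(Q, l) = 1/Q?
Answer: -919962793/4196808 ≈ -219.21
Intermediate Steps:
c(144, 98 - 86)/8327 + (-20489 - 4062)/z(-47) = 1/(144*8327) + (-20489 - 4062)/112 = (1/144)*(1/8327) - 24551*1/112 = 1/1199088 - 24551/112 = -919962793/4196808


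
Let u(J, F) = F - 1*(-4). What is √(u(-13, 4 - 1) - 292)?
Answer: I*√285 ≈ 16.882*I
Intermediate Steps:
u(J, F) = 4 + F (u(J, F) = F + 4 = 4 + F)
√(u(-13, 4 - 1) - 292) = √((4 + (4 - 1)) - 292) = √((4 + 3) - 292) = √(7 - 292) = √(-285) = I*√285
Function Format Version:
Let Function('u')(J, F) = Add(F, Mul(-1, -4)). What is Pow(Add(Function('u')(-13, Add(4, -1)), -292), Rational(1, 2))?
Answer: Mul(I, Pow(285, Rational(1, 2))) ≈ Mul(16.882, I)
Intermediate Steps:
Function('u')(J, F) = Add(4, F) (Function('u')(J, F) = Add(F, 4) = Add(4, F))
Pow(Add(Function('u')(-13, Add(4, -1)), -292), Rational(1, 2)) = Pow(Add(Add(4, Add(4, -1)), -292), Rational(1, 2)) = Pow(Add(Add(4, 3), -292), Rational(1, 2)) = Pow(Add(7, -292), Rational(1, 2)) = Pow(-285, Rational(1, 2)) = Mul(I, Pow(285, Rational(1, 2)))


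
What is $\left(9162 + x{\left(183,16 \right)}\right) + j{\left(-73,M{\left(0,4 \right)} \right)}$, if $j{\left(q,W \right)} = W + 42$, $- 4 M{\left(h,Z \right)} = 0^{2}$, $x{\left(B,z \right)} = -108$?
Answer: $9096$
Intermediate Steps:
$M{\left(h,Z \right)} = 0$ ($M{\left(h,Z \right)} = - \frac{0^{2}}{4} = \left(- \frac{1}{4}\right) 0 = 0$)
$j{\left(q,W \right)} = 42 + W$
$\left(9162 + x{\left(183,16 \right)}\right) + j{\left(-73,M{\left(0,4 \right)} \right)} = \left(9162 - 108\right) + \left(42 + 0\right) = 9054 + 42 = 9096$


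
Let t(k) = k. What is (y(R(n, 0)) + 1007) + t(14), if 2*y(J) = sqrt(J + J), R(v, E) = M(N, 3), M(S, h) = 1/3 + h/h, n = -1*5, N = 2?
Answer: 1021 + sqrt(6)/3 ≈ 1021.8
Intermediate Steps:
n = -5
M(S, h) = 4/3 (M(S, h) = 1*(1/3) + 1 = 1/3 + 1 = 4/3)
R(v, E) = 4/3
y(J) = sqrt(2)*sqrt(J)/2 (y(J) = sqrt(J + J)/2 = sqrt(2*J)/2 = (sqrt(2)*sqrt(J))/2 = sqrt(2)*sqrt(J)/2)
(y(R(n, 0)) + 1007) + t(14) = (sqrt(2)*sqrt(4/3)/2 + 1007) + 14 = (sqrt(2)*(2*sqrt(3)/3)/2 + 1007) + 14 = (sqrt(6)/3 + 1007) + 14 = (1007 + sqrt(6)/3) + 14 = 1021 + sqrt(6)/3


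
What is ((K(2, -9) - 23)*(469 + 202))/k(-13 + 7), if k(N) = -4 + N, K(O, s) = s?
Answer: 10736/5 ≈ 2147.2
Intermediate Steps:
((K(2, -9) - 23)*(469 + 202))/k(-13 + 7) = ((-9 - 23)*(469 + 202))/(-4 + (-13 + 7)) = (-32*671)/(-4 - 6) = -21472/(-10) = -21472*(-⅒) = 10736/5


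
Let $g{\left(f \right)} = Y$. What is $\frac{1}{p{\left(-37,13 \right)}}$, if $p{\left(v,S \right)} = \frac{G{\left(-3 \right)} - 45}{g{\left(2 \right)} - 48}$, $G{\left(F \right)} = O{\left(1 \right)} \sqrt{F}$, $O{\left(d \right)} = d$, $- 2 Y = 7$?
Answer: $\frac{1545}{1352} + \frac{103 i \sqrt{3}}{4056} \approx 1.1428 + 0.043985 i$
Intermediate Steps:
$Y = - \frac{7}{2}$ ($Y = \left(- \frac{1}{2}\right) 7 = - \frac{7}{2} \approx -3.5$)
$g{\left(f \right)} = - \frac{7}{2}$
$G{\left(F \right)} = \sqrt{F}$ ($G{\left(F \right)} = 1 \sqrt{F} = \sqrt{F}$)
$p{\left(v,S \right)} = \frac{90}{103} - \frac{2 i \sqrt{3}}{103}$ ($p{\left(v,S \right)} = \frac{\sqrt{-3} - 45}{- \frac{7}{2} - 48} = \frac{i \sqrt{3} - 45}{- \frac{103}{2}} = \left(-45 + i \sqrt{3}\right) \left(- \frac{2}{103}\right) = \frac{90}{103} - \frac{2 i \sqrt{3}}{103}$)
$\frac{1}{p{\left(-37,13 \right)}} = \frac{1}{\frac{90}{103} - \frac{2 i \sqrt{3}}{103}}$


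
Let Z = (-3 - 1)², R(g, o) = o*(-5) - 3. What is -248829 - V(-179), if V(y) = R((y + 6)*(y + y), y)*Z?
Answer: -263101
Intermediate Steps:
R(g, o) = -3 - 5*o (R(g, o) = -5*o - 3 = -3 - 5*o)
Z = 16 (Z = (-4)² = 16)
V(y) = -48 - 80*y (V(y) = (-3 - 5*y)*16 = -48 - 80*y)
-248829 - V(-179) = -248829 - (-48 - 80*(-179)) = -248829 - (-48 + 14320) = -248829 - 1*14272 = -248829 - 14272 = -263101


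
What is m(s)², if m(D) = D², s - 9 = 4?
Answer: 28561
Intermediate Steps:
s = 13 (s = 9 + 4 = 13)
m(s)² = (13²)² = 169² = 28561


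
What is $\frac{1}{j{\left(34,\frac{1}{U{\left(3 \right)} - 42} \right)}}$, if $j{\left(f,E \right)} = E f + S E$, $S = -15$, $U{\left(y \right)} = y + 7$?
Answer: $- \frac{32}{19} \approx -1.6842$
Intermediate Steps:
$U{\left(y \right)} = 7 + y$
$j{\left(f,E \right)} = - 15 E + E f$ ($j{\left(f,E \right)} = E f - 15 E = - 15 E + E f$)
$\frac{1}{j{\left(34,\frac{1}{U{\left(3 \right)} - 42} \right)}} = \frac{1}{\frac{1}{\left(7 + 3\right) - 42} \left(-15 + 34\right)} = \frac{1}{\frac{1}{10 - 42} \cdot 19} = \frac{1}{\frac{1}{-32} \cdot 19} = \frac{1}{\left(- \frac{1}{32}\right) 19} = \frac{1}{- \frac{19}{32}} = - \frac{32}{19}$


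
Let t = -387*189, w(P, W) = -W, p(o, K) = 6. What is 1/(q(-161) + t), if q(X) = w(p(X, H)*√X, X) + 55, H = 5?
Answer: -1/72927 ≈ -1.3712e-5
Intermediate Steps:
t = -73143
q(X) = 55 - X (q(X) = -X + 55 = 55 - X)
1/(q(-161) + t) = 1/((55 - 1*(-161)) - 73143) = 1/((55 + 161) - 73143) = 1/(216 - 73143) = 1/(-72927) = -1/72927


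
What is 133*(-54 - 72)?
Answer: -16758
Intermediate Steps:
133*(-54 - 72) = 133*(-126) = -16758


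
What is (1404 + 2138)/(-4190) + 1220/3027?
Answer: -2804917/6341565 ≈ -0.44231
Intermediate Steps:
(1404 + 2138)/(-4190) + 1220/3027 = 3542*(-1/4190) + 1220*(1/3027) = -1771/2095 + 1220/3027 = -2804917/6341565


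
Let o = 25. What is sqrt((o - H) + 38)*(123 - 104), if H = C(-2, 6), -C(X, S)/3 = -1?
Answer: 38*sqrt(15) ≈ 147.17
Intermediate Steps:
C(X, S) = 3 (C(X, S) = -3*(-1) = 3)
H = 3
sqrt((o - H) + 38)*(123 - 104) = sqrt((25 - 1*3) + 38)*(123 - 104) = sqrt((25 - 3) + 38)*19 = sqrt(22 + 38)*19 = sqrt(60)*19 = (2*sqrt(15))*19 = 38*sqrt(15)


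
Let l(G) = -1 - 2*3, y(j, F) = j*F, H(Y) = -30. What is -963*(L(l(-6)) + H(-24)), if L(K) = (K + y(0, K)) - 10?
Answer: 45261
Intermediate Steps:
y(j, F) = F*j
l(G) = -7 (l(G) = -1 - 6 = -7)
L(K) = -10 + K (L(K) = (K + K*0) - 10 = (K + 0) - 10 = K - 10 = -10 + K)
-963*(L(l(-6)) + H(-24)) = -963*((-10 - 7) - 30) = -963*(-17 - 30) = -963*(-47) = 45261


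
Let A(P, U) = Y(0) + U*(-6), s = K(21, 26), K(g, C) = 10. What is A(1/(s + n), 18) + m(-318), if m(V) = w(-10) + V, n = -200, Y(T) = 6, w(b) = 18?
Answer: -402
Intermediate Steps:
s = 10
A(P, U) = 6 - 6*U (A(P, U) = 6 + U*(-6) = 6 - 6*U)
m(V) = 18 + V
A(1/(s + n), 18) + m(-318) = (6 - 6*18) + (18 - 318) = (6 - 108) - 300 = -102 - 300 = -402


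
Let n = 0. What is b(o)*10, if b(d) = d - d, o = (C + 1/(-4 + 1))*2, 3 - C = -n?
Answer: 0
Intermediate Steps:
C = 3 (C = 3 - (-1)*0 = 3 - 1*0 = 3 + 0 = 3)
o = 16/3 (o = (3 + 1/(-4 + 1))*2 = (3 + 1/(-3))*2 = (3 - ⅓)*2 = (8/3)*2 = 16/3 ≈ 5.3333)
b(d) = 0
b(o)*10 = 0*10 = 0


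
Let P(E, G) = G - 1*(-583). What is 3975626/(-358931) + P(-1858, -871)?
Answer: -107347754/358931 ≈ -299.08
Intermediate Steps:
P(E, G) = 583 + G (P(E, G) = G + 583 = 583 + G)
3975626/(-358931) + P(-1858, -871) = 3975626/(-358931) + (583 - 871) = 3975626*(-1/358931) - 288 = -3975626/358931 - 288 = -107347754/358931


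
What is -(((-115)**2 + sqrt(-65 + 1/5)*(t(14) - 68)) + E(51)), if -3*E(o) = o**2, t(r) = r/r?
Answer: -12358 + 1206*I*sqrt(5)/5 ≈ -12358.0 + 539.34*I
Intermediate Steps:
t(r) = 1
E(o) = -o**2/3
-(((-115)**2 + sqrt(-65 + 1/5)*(t(14) - 68)) + E(51)) = -(((-115)**2 + sqrt(-65 + 1/5)*(1 - 68)) - 1/3*51**2) = -((13225 + sqrt(-65 + 1/5)*(-67)) - 1/3*2601) = -((13225 + sqrt(-324/5)*(-67)) - 867) = -((13225 + (18*I*sqrt(5)/5)*(-67)) - 867) = -((13225 - 1206*I*sqrt(5)/5) - 867) = -(12358 - 1206*I*sqrt(5)/5) = -12358 + 1206*I*sqrt(5)/5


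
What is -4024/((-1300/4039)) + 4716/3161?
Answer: 12845415374/1027325 ≈ 12504.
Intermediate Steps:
-4024/((-1300/4039)) + 4716/3161 = -4024/((-1300*1/4039)) + 4716*(1/3161) = -4024/(-1300/4039) + 4716/3161 = -4024*(-4039/1300) + 4716/3161 = 4063234/325 + 4716/3161 = 12845415374/1027325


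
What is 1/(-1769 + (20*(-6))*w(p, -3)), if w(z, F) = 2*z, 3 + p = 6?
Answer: -1/2489 ≈ -0.00040177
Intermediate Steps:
p = 3 (p = -3 + 6 = 3)
1/(-1769 + (20*(-6))*w(p, -3)) = 1/(-1769 + (20*(-6))*(2*3)) = 1/(-1769 - 120*6) = 1/(-1769 - 720) = 1/(-2489) = -1/2489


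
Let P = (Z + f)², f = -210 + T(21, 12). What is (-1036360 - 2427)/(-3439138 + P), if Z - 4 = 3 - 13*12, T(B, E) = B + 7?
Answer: 1038787/3329577 ≈ 0.31199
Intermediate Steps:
T(B, E) = 7 + B
f = -182 (f = -210 + (7 + 21) = -210 + 28 = -182)
Z = -149 (Z = 4 + (3 - 13*12) = 4 + (3 - 156) = 4 - 153 = -149)
P = 109561 (P = (-149 - 182)² = (-331)² = 109561)
(-1036360 - 2427)/(-3439138 + P) = (-1036360 - 2427)/(-3439138 + 109561) = -1038787/(-3329577) = -1038787*(-1/3329577) = 1038787/3329577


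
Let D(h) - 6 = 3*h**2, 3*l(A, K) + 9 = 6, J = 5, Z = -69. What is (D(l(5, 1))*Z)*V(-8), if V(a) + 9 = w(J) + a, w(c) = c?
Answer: 7452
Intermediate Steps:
l(A, K) = -1 (l(A, K) = -3 + (1/3)*6 = -3 + 2 = -1)
V(a) = -4 + a (V(a) = -9 + (5 + a) = -4 + a)
D(h) = 6 + 3*h**2
(D(l(5, 1))*Z)*V(-8) = ((6 + 3*(-1)**2)*(-69))*(-4 - 8) = ((6 + 3*1)*(-69))*(-12) = ((6 + 3)*(-69))*(-12) = (9*(-69))*(-12) = -621*(-12) = 7452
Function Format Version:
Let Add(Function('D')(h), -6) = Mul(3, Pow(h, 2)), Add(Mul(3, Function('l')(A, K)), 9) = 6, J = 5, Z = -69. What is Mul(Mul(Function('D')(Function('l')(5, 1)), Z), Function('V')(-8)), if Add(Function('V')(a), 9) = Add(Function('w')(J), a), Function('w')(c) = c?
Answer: 7452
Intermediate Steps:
Function('l')(A, K) = -1 (Function('l')(A, K) = Add(-3, Mul(Rational(1, 3), 6)) = Add(-3, 2) = -1)
Function('V')(a) = Add(-4, a) (Function('V')(a) = Add(-9, Add(5, a)) = Add(-4, a))
Function('D')(h) = Add(6, Mul(3, Pow(h, 2)))
Mul(Mul(Function('D')(Function('l')(5, 1)), Z), Function('V')(-8)) = Mul(Mul(Add(6, Mul(3, Pow(-1, 2))), -69), Add(-4, -8)) = Mul(Mul(Add(6, Mul(3, 1)), -69), -12) = Mul(Mul(Add(6, 3), -69), -12) = Mul(Mul(9, -69), -12) = Mul(-621, -12) = 7452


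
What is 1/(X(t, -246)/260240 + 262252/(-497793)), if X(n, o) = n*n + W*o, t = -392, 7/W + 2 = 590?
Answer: 362727820896/23080246699 ≈ 15.716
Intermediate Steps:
W = 1/84 (W = 7/(-2 + 590) = 7/588 = 7*(1/588) = 1/84 ≈ 0.011905)
X(n, o) = n² + o/84 (X(n, o) = n*n + o/84 = n² + o/84)
1/(X(t, -246)/260240 + 262252/(-497793)) = 1/(((-392)² + (1/84)*(-246))/260240 + 262252/(-497793)) = 1/((153664 - 41/14)*(1/260240) + 262252*(-1/497793)) = 1/((2151255/14)*(1/260240) - 262252/497793) = 1/(430251/728672 - 262252/497793) = 1/(23080246699/362727820896) = 362727820896/23080246699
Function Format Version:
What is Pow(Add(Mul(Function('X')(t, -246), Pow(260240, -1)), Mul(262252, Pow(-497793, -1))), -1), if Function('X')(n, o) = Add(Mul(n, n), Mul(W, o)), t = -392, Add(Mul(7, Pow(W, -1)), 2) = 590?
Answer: Rational(362727820896, 23080246699) ≈ 15.716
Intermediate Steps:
W = Rational(1, 84) (W = Mul(7, Pow(Add(-2, 590), -1)) = Mul(7, Pow(588, -1)) = Mul(7, Rational(1, 588)) = Rational(1, 84) ≈ 0.011905)
Function('X')(n, o) = Add(Pow(n, 2), Mul(Rational(1, 84), o)) (Function('X')(n, o) = Add(Mul(n, n), Mul(Rational(1, 84), o)) = Add(Pow(n, 2), Mul(Rational(1, 84), o)))
Pow(Add(Mul(Function('X')(t, -246), Pow(260240, -1)), Mul(262252, Pow(-497793, -1))), -1) = Pow(Add(Mul(Add(Pow(-392, 2), Mul(Rational(1, 84), -246)), Pow(260240, -1)), Mul(262252, Pow(-497793, -1))), -1) = Pow(Add(Mul(Add(153664, Rational(-41, 14)), Rational(1, 260240)), Mul(262252, Rational(-1, 497793))), -1) = Pow(Add(Mul(Rational(2151255, 14), Rational(1, 260240)), Rational(-262252, 497793)), -1) = Pow(Add(Rational(430251, 728672), Rational(-262252, 497793)), -1) = Pow(Rational(23080246699, 362727820896), -1) = Rational(362727820896, 23080246699)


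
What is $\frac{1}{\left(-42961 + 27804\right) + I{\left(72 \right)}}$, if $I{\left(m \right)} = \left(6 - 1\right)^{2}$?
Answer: $- \frac{1}{15132} \approx -6.6085 \cdot 10^{-5}$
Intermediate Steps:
$I{\left(m \right)} = 25$ ($I{\left(m \right)} = 5^{2} = 25$)
$\frac{1}{\left(-42961 + 27804\right) + I{\left(72 \right)}} = \frac{1}{\left(-42961 + 27804\right) + 25} = \frac{1}{-15157 + 25} = \frac{1}{-15132} = - \frac{1}{15132}$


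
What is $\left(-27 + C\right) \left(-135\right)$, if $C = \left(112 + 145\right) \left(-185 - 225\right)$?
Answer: $14228595$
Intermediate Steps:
$C = -105370$ ($C = 257 \left(-410\right) = -105370$)
$\left(-27 + C\right) \left(-135\right) = \left(-27 - 105370\right) \left(-135\right) = \left(-105397\right) \left(-135\right) = 14228595$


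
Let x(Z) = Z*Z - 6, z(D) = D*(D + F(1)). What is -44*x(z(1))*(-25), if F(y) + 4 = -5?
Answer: 63800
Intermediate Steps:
F(y) = -9 (F(y) = -4 - 5 = -9)
z(D) = D*(-9 + D) (z(D) = D*(D - 9) = D*(-9 + D))
x(Z) = -6 + Z**2 (x(Z) = Z**2 - 6 = -6 + Z**2)
-44*x(z(1))*(-25) = -44*(-6 + (1*(-9 + 1))**2)*(-25) = -44*(-6 + (1*(-8))**2)*(-25) = -44*(-6 + (-8)**2)*(-25) = -44*(-6 + 64)*(-25) = -44*58*(-25) = -2552*(-25) = 63800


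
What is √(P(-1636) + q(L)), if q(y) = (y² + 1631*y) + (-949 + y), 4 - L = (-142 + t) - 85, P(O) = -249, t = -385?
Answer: 3*√153730 ≈ 1176.3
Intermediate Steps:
L = 616 (L = 4 - ((-142 - 385) - 85) = 4 - (-527 - 85) = 4 - 1*(-612) = 4 + 612 = 616)
q(y) = -949 + y² + 1632*y
√(P(-1636) + q(L)) = √(-249 + (-949 + 616² + 1632*616)) = √(-249 + (-949 + 379456 + 1005312)) = √(-249 + 1383819) = √1383570 = 3*√153730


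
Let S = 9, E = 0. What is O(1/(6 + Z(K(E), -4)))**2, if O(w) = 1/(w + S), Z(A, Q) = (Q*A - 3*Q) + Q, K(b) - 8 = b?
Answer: 324/25921 ≈ 0.012500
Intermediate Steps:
K(b) = 8 + b
Z(A, Q) = -2*Q + A*Q (Z(A, Q) = (A*Q - 3*Q) + Q = (-3*Q + A*Q) + Q = -2*Q + A*Q)
O(w) = 1/(9 + w) (O(w) = 1/(w + 9) = 1/(9 + w))
O(1/(6 + Z(K(E), -4)))**2 = (1/(9 + 1/(6 - 4*(-2 + (8 + 0)))))**2 = (1/(9 + 1/(6 - 4*(-2 + 8))))**2 = (1/(9 + 1/(6 - 4*6)))**2 = (1/(9 + 1/(6 - 24)))**2 = (1/(9 + 1/(-18)))**2 = (1/(9 - 1/18))**2 = (1/(161/18))**2 = (18/161)**2 = 324/25921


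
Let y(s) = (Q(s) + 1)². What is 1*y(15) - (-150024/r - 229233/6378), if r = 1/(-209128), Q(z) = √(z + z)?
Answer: -66701589604755/2126 + 2*√30 ≈ -3.1374e+10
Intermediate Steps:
Q(z) = √2*√z (Q(z) = √(2*z) = √2*√z)
r = -1/209128 ≈ -4.7818e-6
y(s) = (1 + √2*√s)² (y(s) = (√2*√s + 1)² = (1 + √2*√s)²)
1*y(15) - (-150024/r - 229233/6378) = 1*(1 + √2*√15)² - (-150024/(-1/209128) - 229233/6378) = 1*(1 + √30)² - (-150024*(-209128) - 229233*1/6378) = (1 + √30)² - (31374219072 - 76411/2126) = (1 + √30)² - 1*66701589670661/2126 = (1 + √30)² - 66701589670661/2126 = -66701589670661/2126 + (1 + √30)²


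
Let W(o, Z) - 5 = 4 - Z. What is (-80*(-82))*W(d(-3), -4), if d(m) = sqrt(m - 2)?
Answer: 85280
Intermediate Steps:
d(m) = sqrt(-2 + m)
W(o, Z) = 9 - Z (W(o, Z) = 5 + (4 - Z) = 9 - Z)
(-80*(-82))*W(d(-3), -4) = (-80*(-82))*(9 - 1*(-4)) = 6560*(9 + 4) = 6560*13 = 85280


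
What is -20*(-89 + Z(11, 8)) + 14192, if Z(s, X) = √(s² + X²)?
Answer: 15972 - 20*√185 ≈ 15700.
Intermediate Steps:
Z(s, X) = √(X² + s²)
-20*(-89 + Z(11, 8)) + 14192 = -20*(-89 + √(8² + 11²)) + 14192 = -20*(-89 + √(64 + 121)) + 14192 = -20*(-89 + √185) + 14192 = (1780 - 20*√185) + 14192 = 15972 - 20*√185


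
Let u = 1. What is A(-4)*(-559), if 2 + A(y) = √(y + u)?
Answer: 1118 - 559*I*√3 ≈ 1118.0 - 968.22*I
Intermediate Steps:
A(y) = -2 + √(1 + y) (A(y) = -2 + √(y + 1) = -2 + √(1 + y))
A(-4)*(-559) = (-2 + √(1 - 4))*(-559) = (-2 + √(-3))*(-559) = (-2 + I*√3)*(-559) = 1118 - 559*I*√3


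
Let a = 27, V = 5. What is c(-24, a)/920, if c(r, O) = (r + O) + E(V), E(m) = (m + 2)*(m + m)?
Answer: 73/920 ≈ 0.079348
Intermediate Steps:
E(m) = 2*m*(2 + m) (E(m) = (2 + m)*(2*m) = 2*m*(2 + m))
c(r, O) = 70 + O + r (c(r, O) = (r + O) + 2*5*(2 + 5) = (O + r) + 2*5*7 = (O + r) + 70 = 70 + O + r)
c(-24, a)/920 = (70 + 27 - 24)/920 = 73*(1/920) = 73/920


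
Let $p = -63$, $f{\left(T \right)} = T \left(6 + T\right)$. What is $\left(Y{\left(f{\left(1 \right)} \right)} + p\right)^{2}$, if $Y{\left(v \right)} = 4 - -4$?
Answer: $3025$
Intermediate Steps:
$Y{\left(v \right)} = 8$ ($Y{\left(v \right)} = 4 + 4 = 8$)
$\left(Y{\left(f{\left(1 \right)} \right)} + p\right)^{2} = \left(8 - 63\right)^{2} = \left(-55\right)^{2} = 3025$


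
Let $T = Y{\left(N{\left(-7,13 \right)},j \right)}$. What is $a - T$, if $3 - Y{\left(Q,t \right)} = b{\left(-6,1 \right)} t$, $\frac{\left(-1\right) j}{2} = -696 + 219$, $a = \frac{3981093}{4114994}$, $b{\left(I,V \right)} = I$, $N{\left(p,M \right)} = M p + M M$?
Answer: $- \frac{23562589545}{4114994} \approx -5726.0$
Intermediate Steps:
$N{\left(p,M \right)} = M^{2} + M p$ ($N{\left(p,M \right)} = M p + M^{2} = M^{2} + M p$)
$a = \frac{3981093}{4114994}$ ($a = 3981093 \cdot \frac{1}{4114994} = \frac{3981093}{4114994} \approx 0.96746$)
$j = 954$ ($j = - 2 \left(-696 + 219\right) = \left(-2\right) \left(-477\right) = 954$)
$Y{\left(Q,t \right)} = 3 + 6 t$ ($Y{\left(Q,t \right)} = 3 - - 6 t = 3 + 6 t$)
$T = 5727$ ($T = 3 + 6 \cdot 954 = 3 + 5724 = 5727$)
$a - T = \frac{3981093}{4114994} - 5727 = - \frac{23562589545}{4114994}$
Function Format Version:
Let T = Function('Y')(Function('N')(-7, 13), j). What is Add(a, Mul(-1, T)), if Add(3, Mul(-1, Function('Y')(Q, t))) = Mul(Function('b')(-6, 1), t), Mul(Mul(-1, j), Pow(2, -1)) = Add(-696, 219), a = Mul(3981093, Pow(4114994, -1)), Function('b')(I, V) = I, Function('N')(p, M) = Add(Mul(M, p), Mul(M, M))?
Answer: Rational(-23562589545, 4114994) ≈ -5726.0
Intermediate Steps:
Function('N')(p, M) = Add(Pow(M, 2), Mul(M, p)) (Function('N')(p, M) = Add(Mul(M, p), Pow(M, 2)) = Add(Pow(M, 2), Mul(M, p)))
a = Rational(3981093, 4114994) (a = Mul(3981093, Rational(1, 4114994)) = Rational(3981093, 4114994) ≈ 0.96746)
j = 954 (j = Mul(-2, Add(-696, 219)) = Mul(-2, -477) = 954)
Function('Y')(Q, t) = Add(3, Mul(6, t)) (Function('Y')(Q, t) = Add(3, Mul(-1, Mul(-6, t))) = Add(3, Mul(6, t)))
T = 5727 (T = Add(3, Mul(6, 954)) = Add(3, 5724) = 5727)
Add(a, Mul(-1, T)) = Add(Rational(3981093, 4114994), Mul(-1, 5727)) = Add(Rational(3981093, 4114994), -5727) = Rational(-23562589545, 4114994)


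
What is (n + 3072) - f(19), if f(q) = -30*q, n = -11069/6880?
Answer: 25045891/6880 ≈ 3640.4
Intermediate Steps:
n = -11069/6880 (n = -11069*1/6880 = -11069/6880 ≈ -1.6089)
(n + 3072) - f(19) = (-11069/6880 + 3072) - (-30)*19 = 21124291/6880 - 1*(-570) = 21124291/6880 + 570 = 25045891/6880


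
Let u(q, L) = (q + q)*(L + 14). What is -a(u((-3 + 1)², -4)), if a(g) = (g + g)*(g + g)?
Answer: -25600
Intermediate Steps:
u(q, L) = 2*q*(14 + L) (u(q, L) = (2*q)*(14 + L) = 2*q*(14 + L))
a(g) = 4*g² (a(g) = (2*g)*(2*g) = 4*g²)
-a(u((-3 + 1)², -4)) = -4*(2*(-3 + 1)²*(14 - 4))² = -4*(2*(-2)²*10)² = -4*(2*4*10)² = -4*80² = -4*6400 = -1*25600 = -25600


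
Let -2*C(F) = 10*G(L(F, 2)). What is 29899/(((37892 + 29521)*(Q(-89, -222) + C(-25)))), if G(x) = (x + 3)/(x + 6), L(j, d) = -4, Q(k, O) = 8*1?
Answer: 59798/1415673 ≈ 0.042240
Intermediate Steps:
Q(k, O) = 8
G(x) = (3 + x)/(6 + x)
C(F) = 5/2 (C(F) = -5*(3 - 4)/(6 - 4) = -5*-1/2 = -5*(½)*(-1) = -5*(-1)/2 = -½*(-5) = 5/2)
29899/(((37892 + 29521)*(Q(-89, -222) + C(-25)))) = 29899/(((37892 + 29521)*(8 + 5/2))) = 29899/((67413*(21/2))) = 29899/(1415673/2) = 29899*(2/1415673) = 59798/1415673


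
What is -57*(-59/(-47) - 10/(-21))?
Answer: -32471/329 ≈ -98.696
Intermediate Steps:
-57*(-59/(-47) - 10/(-21)) = -57*(-59*(-1/47) - 10*(-1/21)) = -57*(59/47 + 10/21) = -57*1709/987 = -32471/329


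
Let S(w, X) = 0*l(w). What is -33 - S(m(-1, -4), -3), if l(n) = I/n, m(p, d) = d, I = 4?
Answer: -33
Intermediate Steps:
l(n) = 4/n
S(w, X) = 0 (S(w, X) = 0*(4/w) = 0)
-33 - S(m(-1, -4), -3) = -33 - 1*0 = -33 + 0 = -33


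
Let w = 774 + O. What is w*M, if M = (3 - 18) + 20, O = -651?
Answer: 615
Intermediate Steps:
M = 5 (M = -15 + 20 = 5)
w = 123 (w = 774 - 651 = 123)
w*M = 123*5 = 615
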